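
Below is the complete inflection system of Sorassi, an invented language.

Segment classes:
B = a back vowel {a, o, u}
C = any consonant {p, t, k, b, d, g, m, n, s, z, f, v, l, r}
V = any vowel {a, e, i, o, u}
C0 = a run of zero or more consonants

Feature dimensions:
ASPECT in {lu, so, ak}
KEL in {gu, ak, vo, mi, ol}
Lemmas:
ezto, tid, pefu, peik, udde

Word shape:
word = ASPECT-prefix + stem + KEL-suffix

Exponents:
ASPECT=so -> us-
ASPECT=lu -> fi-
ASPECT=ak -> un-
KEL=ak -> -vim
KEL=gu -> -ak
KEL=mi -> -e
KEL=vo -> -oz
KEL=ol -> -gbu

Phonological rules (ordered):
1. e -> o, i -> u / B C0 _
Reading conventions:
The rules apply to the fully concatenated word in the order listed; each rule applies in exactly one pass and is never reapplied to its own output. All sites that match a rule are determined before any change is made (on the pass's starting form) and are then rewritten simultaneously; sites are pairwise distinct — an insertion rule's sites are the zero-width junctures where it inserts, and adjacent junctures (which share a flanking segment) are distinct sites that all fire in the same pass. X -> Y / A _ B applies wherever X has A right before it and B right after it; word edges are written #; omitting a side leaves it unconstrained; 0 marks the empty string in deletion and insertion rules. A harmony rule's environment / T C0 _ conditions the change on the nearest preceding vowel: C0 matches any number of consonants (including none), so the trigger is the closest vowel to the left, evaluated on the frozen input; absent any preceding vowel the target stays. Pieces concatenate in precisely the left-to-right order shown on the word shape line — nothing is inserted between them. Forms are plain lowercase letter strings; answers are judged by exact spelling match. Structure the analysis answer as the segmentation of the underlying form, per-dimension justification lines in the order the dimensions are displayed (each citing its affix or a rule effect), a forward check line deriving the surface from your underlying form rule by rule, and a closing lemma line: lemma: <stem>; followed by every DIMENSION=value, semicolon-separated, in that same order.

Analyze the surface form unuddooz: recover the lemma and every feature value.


underlying: un-udde-oz
ASPECT=ak - signalled by the affix un-
KEL=vo - signalled by the affix -oz
check: unuddeoz -> unuddooz
lemma: udde; ASPECT=ak; KEL=vo


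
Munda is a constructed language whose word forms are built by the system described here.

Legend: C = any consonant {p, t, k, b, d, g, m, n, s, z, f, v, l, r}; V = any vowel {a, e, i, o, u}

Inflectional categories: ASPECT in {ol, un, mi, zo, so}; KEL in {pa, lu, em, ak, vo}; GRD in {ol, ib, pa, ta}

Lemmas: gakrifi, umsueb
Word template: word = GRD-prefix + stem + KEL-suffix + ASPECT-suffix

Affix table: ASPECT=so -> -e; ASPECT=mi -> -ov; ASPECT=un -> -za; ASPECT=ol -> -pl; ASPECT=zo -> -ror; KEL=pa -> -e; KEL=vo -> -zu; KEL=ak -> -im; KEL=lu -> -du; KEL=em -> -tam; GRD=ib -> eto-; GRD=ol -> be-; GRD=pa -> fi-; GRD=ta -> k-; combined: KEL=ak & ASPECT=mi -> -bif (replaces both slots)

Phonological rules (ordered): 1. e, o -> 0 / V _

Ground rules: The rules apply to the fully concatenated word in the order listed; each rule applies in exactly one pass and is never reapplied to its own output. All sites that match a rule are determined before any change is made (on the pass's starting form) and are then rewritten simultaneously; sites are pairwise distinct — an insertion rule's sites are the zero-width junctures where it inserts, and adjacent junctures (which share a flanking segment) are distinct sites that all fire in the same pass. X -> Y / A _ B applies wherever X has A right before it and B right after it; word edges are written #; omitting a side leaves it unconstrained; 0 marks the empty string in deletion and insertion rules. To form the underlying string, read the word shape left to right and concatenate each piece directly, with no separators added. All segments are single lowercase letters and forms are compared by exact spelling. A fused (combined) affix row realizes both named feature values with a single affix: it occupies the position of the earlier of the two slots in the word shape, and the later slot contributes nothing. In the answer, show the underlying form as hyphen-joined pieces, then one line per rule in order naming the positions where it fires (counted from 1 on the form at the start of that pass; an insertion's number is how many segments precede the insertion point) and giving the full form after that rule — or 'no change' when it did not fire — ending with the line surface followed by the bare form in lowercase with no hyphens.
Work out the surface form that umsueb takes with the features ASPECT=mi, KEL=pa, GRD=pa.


underlying: fi-umsueb-e-ov
1. e, o -> 0 / V _: fires at position(s) 7, 10: fiumsubev
surface: fiumsubev


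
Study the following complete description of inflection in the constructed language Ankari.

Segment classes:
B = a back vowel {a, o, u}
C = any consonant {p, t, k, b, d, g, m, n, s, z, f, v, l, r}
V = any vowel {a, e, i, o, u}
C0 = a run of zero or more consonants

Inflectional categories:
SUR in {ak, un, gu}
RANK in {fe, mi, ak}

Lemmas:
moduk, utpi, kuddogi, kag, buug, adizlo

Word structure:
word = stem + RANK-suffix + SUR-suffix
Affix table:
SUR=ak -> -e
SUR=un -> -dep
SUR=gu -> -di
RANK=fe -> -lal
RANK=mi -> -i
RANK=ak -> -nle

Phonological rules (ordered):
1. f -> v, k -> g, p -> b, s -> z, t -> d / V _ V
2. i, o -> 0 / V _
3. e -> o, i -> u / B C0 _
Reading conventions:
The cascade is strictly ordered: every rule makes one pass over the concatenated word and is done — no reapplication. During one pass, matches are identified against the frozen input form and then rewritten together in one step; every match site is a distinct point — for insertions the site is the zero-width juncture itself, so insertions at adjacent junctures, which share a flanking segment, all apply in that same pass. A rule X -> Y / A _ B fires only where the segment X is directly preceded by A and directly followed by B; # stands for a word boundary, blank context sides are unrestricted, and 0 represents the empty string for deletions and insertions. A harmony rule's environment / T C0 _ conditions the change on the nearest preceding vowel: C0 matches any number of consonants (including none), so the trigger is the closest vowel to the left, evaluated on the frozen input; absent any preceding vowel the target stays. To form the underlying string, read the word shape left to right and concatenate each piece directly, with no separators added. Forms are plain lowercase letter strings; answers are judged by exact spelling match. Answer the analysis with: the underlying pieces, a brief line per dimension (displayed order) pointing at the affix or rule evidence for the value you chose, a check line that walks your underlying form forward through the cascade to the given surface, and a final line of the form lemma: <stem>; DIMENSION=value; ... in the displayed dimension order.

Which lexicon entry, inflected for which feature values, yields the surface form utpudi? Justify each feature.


underlying: utpi-i-di
SUR=gu - signalled by the affix -di
RANK=mi - signalled by the affix -i
check: utpiidi -> utpiidi -> utpidi -> utpudi
lemma: utpi; SUR=gu; RANK=mi


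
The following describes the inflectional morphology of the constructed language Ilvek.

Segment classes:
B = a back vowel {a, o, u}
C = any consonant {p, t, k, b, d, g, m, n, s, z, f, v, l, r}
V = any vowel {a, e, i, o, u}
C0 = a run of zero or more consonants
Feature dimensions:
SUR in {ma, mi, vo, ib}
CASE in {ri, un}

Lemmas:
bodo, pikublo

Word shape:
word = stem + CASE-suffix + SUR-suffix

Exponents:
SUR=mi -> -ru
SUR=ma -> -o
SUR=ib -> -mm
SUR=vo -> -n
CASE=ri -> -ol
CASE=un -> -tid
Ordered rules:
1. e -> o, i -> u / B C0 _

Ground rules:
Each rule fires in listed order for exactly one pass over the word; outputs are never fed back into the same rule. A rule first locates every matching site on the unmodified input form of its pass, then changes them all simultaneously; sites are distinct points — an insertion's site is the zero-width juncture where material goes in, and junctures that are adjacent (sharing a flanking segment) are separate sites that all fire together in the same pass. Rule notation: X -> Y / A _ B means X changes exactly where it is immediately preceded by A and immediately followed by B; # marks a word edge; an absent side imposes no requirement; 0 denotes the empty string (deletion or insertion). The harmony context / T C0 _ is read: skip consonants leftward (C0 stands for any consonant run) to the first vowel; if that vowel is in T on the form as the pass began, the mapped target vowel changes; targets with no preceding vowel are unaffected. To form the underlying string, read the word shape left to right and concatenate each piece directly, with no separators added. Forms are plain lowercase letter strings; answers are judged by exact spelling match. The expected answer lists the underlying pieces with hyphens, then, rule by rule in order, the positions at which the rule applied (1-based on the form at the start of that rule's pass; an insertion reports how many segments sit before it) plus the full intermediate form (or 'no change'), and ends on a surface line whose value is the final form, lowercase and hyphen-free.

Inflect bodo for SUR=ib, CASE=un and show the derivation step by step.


underlying: bodo-tid-mm
1. e -> o, i -> u / B C0 _: fires at position(s) 6: bodotudmm
surface: bodotudmm


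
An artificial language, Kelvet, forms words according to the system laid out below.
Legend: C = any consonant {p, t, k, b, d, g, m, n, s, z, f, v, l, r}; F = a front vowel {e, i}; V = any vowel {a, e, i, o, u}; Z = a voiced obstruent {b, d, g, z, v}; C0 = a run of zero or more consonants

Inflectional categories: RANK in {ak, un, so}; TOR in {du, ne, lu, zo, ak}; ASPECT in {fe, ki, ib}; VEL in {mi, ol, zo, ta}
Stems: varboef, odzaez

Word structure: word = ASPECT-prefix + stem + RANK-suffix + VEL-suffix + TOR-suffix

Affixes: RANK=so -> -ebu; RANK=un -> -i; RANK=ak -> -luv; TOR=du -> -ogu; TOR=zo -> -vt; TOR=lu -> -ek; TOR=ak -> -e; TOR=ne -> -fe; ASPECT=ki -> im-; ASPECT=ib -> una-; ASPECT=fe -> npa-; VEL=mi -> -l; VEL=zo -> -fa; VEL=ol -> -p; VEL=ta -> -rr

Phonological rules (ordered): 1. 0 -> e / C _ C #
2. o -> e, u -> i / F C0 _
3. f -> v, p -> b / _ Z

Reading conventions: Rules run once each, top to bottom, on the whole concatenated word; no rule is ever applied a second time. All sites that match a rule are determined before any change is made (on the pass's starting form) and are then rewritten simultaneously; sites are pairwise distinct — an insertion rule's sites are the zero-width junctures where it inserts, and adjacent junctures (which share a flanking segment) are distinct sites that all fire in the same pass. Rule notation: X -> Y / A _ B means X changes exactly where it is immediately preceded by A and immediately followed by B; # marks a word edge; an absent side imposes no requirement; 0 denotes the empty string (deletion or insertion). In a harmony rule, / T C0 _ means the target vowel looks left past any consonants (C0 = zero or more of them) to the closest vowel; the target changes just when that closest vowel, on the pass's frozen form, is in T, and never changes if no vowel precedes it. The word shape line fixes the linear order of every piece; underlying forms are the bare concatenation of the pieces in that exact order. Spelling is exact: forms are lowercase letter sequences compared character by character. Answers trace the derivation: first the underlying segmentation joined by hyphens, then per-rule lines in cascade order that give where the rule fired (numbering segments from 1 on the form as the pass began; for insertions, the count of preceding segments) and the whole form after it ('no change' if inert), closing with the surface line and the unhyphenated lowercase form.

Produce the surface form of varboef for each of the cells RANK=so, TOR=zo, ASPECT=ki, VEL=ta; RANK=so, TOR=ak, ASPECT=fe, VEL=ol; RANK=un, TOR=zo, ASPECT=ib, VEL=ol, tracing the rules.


cell RANK=so, TOR=zo, ASPECT=ki, VEL=ta:
underlying: im-varboef-ebu-rr-vt
1. 0 -> e / C _ C #: inserts after position(s) 15: imvarboefeburrvet
2. o -> e, u -> i / F C0 _: fires at position(s) 12: imvarboefebirrvet
3. f -> v, p -> b / _ Z: no change
surface: imvarboefebirrvet

cell RANK=so, TOR=ak, ASPECT=fe, VEL=ol:
underlying: npa-varboef-ebu-p-e
1. 0 -> e / C _ C #: no change
2. o -> e, u -> i / F C0 _: fires at position(s) 13: npavarboefebipe
3. f -> v, p -> b / _ Z: no change
surface: npavarboefebipe

cell RANK=un, TOR=zo, ASPECT=ib, VEL=ol:
underlying: una-varboef-i-p-vt
1. 0 -> e / C _ C #: inserts after position(s) 13: unavarboefipvet
2. o -> e, u -> i / F C0 _: no change
3. f -> v, p -> b / _ Z: fires at position(s) 12: unavarboefibvet
surface: unavarboefibvet


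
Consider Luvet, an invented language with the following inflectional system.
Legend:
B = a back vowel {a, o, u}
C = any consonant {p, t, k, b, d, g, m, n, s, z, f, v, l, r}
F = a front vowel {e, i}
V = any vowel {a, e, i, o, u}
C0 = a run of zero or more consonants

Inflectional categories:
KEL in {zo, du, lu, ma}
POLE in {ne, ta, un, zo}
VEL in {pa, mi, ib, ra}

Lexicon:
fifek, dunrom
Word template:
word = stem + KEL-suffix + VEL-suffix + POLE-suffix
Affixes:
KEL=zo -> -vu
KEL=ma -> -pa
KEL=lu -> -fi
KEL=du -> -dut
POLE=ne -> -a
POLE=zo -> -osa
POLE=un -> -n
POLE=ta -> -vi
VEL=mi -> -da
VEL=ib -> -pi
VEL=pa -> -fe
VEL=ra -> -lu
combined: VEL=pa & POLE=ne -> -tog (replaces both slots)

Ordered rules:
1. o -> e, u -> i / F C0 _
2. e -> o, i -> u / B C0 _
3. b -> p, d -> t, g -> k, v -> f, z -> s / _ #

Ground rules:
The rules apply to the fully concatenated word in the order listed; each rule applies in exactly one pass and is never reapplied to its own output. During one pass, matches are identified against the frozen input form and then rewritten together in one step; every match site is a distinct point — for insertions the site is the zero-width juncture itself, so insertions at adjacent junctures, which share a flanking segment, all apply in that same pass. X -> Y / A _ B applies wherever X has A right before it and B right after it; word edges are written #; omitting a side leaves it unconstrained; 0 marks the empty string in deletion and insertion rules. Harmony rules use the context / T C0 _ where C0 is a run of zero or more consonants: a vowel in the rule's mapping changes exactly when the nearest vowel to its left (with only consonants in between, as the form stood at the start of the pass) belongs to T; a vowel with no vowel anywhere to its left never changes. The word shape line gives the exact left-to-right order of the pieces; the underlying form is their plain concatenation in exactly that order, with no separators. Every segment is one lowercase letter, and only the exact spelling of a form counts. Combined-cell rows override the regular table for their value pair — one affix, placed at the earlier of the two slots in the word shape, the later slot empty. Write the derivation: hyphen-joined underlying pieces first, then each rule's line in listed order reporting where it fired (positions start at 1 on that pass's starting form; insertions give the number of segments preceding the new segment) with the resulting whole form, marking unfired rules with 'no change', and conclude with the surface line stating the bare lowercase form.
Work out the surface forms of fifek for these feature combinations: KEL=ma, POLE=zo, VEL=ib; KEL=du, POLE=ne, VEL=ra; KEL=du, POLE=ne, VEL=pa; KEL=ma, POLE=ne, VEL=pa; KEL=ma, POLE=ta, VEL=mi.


cell KEL=ma, POLE=zo, VEL=ib:
underlying: fifek-pa-pi-osa
1. o -> e, u -> i / F C0 _: fires at position(s) 10: fifekpapiesa
2. e -> o, i -> u / B C0 _: fires at position(s) 9: fifekpapuesa
3. b -> p, d -> t, g -> k, v -> f, z -> s / _ #: no change
surface: fifekpapuesa

cell KEL=du, POLE=ne, VEL=ra:
underlying: fifek-dut-lu-a
1. o -> e, u -> i / F C0 _: fires at position(s) 7: fifekditlua
2. e -> o, i -> u / B C0 _: no change
3. b -> p, d -> t, g -> k, v -> f, z -> s / _ #: no change
surface: fifekditlua

cell KEL=du, POLE=ne, VEL=pa:
underlying: fifek-dut-tog
1. o -> e, u -> i / F C0 _: fires at position(s) 7: fifekdittog
2. e -> o, i -> u / B C0 _: no change
3. b -> p, d -> t, g -> k, v -> f, z -> s / _ #: fires at position(s) 11: fifekdittok
surface: fifekdittok

cell KEL=ma, POLE=ne, VEL=pa:
underlying: fifek-pa-tog
1. o -> e, u -> i / F C0 _: no change
2. e -> o, i -> u / B C0 _: no change
3. b -> p, d -> t, g -> k, v -> f, z -> s / _ #: fires at position(s) 10: fifekpatok
surface: fifekpatok

cell KEL=ma, POLE=ta, VEL=mi:
underlying: fifek-pa-da-vi
1. o -> e, u -> i / F C0 _: no change
2. e -> o, i -> u / B C0 _: fires at position(s) 11: fifekpadavu
3. b -> p, d -> t, g -> k, v -> f, z -> s / _ #: no change
surface: fifekpadavu


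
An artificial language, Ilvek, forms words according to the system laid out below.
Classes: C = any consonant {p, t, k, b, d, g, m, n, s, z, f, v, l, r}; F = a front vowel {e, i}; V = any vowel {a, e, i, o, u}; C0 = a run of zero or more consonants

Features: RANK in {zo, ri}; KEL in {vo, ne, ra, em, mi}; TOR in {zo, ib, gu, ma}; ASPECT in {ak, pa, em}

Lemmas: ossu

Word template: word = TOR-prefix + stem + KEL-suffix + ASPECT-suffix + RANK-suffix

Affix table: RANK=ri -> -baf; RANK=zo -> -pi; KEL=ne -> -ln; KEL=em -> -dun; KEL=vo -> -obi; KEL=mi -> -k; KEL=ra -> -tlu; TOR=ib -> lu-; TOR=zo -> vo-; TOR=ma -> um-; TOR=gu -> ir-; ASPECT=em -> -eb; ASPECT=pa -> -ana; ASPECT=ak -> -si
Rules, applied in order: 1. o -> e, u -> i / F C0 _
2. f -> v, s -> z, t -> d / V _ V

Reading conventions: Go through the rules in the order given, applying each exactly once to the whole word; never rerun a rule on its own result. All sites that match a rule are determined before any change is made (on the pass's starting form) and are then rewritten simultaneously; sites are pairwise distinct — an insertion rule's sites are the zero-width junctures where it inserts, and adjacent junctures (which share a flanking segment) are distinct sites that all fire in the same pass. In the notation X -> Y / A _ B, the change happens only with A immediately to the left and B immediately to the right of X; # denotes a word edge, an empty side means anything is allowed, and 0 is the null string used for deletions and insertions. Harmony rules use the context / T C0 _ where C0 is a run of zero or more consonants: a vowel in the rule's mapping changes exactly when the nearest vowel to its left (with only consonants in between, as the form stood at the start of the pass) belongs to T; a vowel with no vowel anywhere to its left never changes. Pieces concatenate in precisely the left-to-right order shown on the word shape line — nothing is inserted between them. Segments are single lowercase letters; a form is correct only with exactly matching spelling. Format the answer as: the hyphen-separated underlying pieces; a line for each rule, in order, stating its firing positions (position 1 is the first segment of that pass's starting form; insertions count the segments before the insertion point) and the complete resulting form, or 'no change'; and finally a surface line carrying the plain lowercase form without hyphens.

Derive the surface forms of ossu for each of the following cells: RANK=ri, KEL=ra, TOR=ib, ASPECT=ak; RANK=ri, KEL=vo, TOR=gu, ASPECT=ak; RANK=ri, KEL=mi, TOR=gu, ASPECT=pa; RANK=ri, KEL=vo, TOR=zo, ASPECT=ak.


cell RANK=ri, KEL=ra, TOR=ib, ASPECT=ak:
underlying: lu-ossu-tlu-si-baf
1. o -> e, u -> i / F C0 _: no change
2. f -> v, s -> z, t -> d / V _ V: fires at position(s) 10: luossutluzibaf
surface: luossutluzibaf

cell RANK=ri, KEL=vo, TOR=gu, ASPECT=ak:
underlying: ir-ossu-obi-si-baf
1. o -> e, u -> i / F C0 _: fires at position(s) 3: iressuobisibaf
2. f -> v, s -> z, t -> d / V _ V: fires at position(s) 10: iressuobizibaf
surface: iressuobizibaf

cell RANK=ri, KEL=mi, TOR=gu, ASPECT=pa:
underlying: ir-ossu-k-ana-baf
1. o -> e, u -> i / F C0 _: fires at position(s) 3: iressukanabaf
2. f -> v, s -> z, t -> d / V _ V: no change
surface: iressukanabaf

cell RANK=ri, KEL=vo, TOR=zo, ASPECT=ak:
underlying: vo-ossu-obi-si-baf
1. o -> e, u -> i / F C0 _: no change
2. f -> v, s -> z, t -> d / V _ V: fires at position(s) 10: voossuobizibaf
surface: voossuobizibaf


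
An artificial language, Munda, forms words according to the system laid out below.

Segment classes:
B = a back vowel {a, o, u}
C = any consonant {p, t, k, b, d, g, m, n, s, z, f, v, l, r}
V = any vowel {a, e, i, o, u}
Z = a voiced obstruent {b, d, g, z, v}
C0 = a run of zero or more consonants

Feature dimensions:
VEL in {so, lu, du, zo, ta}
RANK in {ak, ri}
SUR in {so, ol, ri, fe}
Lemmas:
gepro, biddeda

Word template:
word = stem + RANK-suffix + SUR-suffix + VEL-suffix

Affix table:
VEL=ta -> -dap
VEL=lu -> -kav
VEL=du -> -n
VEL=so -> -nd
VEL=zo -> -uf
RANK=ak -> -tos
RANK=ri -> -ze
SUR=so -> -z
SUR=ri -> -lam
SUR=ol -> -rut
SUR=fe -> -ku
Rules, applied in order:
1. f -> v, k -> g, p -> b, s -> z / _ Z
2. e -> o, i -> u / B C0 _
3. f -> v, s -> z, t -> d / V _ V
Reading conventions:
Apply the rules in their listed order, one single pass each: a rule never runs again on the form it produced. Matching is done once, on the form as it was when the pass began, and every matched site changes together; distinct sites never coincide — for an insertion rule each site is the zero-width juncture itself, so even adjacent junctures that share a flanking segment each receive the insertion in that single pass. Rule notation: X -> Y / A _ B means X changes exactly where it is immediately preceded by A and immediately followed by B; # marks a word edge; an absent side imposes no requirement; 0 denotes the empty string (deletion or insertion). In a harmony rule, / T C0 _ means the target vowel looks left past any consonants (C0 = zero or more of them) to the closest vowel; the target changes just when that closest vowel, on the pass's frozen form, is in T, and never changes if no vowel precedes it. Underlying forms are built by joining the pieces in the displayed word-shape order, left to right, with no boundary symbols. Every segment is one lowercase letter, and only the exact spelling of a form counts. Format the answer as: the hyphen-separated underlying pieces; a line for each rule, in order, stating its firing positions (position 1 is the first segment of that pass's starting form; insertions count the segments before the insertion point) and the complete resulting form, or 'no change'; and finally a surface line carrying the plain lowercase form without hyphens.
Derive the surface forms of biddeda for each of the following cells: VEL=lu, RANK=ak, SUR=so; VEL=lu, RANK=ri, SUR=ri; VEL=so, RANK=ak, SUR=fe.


cell VEL=lu, RANK=ak, SUR=so:
underlying: biddeda-tos-z-kav
1. f -> v, k -> g, p -> b, s -> z / _ Z: fires at position(s) 10: biddedatozzkav
2. e -> o, i -> u / B C0 _: no change
3. f -> v, s -> z, t -> d / V _ V: fires at position(s) 8: biddedadozzkav
surface: biddedadozzkav

cell VEL=lu, RANK=ri, SUR=ri:
underlying: biddeda-ze-lam-kav
1. f -> v, k -> g, p -> b, s -> z / _ Z: no change
2. e -> o, i -> u / B C0 _: fires at position(s) 9: biddedazolamkav
3. f -> v, s -> z, t -> d / V _ V: no change
surface: biddedazolamkav

cell VEL=so, RANK=ak, SUR=fe:
underlying: biddeda-tos-ku-nd
1. f -> v, k -> g, p -> b, s -> z / _ Z: no change
2. e -> o, i -> u / B C0 _: no change
3. f -> v, s -> z, t -> d / V _ V: fires at position(s) 8: biddedadoskund
surface: biddedadoskund


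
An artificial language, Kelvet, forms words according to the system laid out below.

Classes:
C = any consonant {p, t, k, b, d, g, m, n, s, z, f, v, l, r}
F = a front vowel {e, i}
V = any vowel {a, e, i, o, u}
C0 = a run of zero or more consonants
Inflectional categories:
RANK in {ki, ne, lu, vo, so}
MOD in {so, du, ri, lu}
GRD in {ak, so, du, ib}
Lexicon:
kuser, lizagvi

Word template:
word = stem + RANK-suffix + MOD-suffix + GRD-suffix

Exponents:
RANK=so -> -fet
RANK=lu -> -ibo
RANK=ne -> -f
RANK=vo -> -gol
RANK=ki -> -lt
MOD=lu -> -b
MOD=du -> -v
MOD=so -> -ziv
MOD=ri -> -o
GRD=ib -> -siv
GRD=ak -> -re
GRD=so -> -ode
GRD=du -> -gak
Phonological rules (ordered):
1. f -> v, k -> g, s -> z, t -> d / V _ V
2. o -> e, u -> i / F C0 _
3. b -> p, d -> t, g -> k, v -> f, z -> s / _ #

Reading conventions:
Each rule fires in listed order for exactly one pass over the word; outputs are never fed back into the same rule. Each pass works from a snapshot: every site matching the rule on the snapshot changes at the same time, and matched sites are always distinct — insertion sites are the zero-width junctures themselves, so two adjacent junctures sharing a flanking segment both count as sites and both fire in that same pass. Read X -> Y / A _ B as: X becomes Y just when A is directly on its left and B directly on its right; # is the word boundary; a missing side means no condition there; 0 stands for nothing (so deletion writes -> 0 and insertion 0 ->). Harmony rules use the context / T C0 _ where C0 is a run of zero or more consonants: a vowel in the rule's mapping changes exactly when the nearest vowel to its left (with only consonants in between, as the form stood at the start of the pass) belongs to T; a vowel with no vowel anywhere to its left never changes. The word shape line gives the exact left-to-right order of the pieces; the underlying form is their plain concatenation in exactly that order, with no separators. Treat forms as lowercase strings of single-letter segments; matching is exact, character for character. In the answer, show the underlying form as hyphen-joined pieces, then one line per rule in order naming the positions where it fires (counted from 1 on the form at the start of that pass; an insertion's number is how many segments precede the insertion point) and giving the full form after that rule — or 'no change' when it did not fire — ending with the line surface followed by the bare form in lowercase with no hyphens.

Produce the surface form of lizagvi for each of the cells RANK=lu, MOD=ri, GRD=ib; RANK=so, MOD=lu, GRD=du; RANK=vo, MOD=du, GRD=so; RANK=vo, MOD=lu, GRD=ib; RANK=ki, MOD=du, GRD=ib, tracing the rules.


cell RANK=lu, MOD=ri, GRD=ib:
underlying: lizagvi-ibo-o-siv
1. f -> v, k -> g, s -> z, t -> d / V _ V: fires at position(s) 12: lizagviibooziv
2. o -> e, u -> i / F C0 _: fires at position(s) 10: lizagviibeoziv
3. b -> p, d -> t, g -> k, v -> f, z -> s / _ #: fires at position(s) 14: lizagviibeozif
surface: lizagviibeozif

cell RANK=so, MOD=lu, GRD=du:
underlying: lizagvi-fet-b-gak
1. f -> v, k -> g, s -> z, t -> d / V _ V: fires at position(s) 8: lizagvivetbgak
2. o -> e, u -> i / F C0 _: no change
3. b -> p, d -> t, g -> k, v -> f, z -> s / _ #: no change
surface: lizagvivetbgak

cell RANK=vo, MOD=du, GRD=so:
underlying: lizagvi-gol-v-ode
1. f -> v, k -> g, s -> z, t -> d / V _ V: no change
2. o -> e, u -> i / F C0 _: fires at position(s) 9: lizagvigelvode
3. b -> p, d -> t, g -> k, v -> f, z -> s / _ #: no change
surface: lizagvigelvode

cell RANK=vo, MOD=lu, GRD=ib:
underlying: lizagvi-gol-b-siv
1. f -> v, k -> g, s -> z, t -> d / V _ V: no change
2. o -> e, u -> i / F C0 _: fires at position(s) 9: lizagvigelbsiv
3. b -> p, d -> t, g -> k, v -> f, z -> s / _ #: fires at position(s) 14: lizagvigelbsif
surface: lizagvigelbsif

cell RANK=ki, MOD=du, GRD=ib:
underlying: lizagvi-lt-v-siv
1. f -> v, k -> g, s -> z, t -> d / V _ V: no change
2. o -> e, u -> i / F C0 _: no change
3. b -> p, d -> t, g -> k, v -> f, z -> s / _ #: fires at position(s) 13: lizagviltvsif
surface: lizagviltvsif


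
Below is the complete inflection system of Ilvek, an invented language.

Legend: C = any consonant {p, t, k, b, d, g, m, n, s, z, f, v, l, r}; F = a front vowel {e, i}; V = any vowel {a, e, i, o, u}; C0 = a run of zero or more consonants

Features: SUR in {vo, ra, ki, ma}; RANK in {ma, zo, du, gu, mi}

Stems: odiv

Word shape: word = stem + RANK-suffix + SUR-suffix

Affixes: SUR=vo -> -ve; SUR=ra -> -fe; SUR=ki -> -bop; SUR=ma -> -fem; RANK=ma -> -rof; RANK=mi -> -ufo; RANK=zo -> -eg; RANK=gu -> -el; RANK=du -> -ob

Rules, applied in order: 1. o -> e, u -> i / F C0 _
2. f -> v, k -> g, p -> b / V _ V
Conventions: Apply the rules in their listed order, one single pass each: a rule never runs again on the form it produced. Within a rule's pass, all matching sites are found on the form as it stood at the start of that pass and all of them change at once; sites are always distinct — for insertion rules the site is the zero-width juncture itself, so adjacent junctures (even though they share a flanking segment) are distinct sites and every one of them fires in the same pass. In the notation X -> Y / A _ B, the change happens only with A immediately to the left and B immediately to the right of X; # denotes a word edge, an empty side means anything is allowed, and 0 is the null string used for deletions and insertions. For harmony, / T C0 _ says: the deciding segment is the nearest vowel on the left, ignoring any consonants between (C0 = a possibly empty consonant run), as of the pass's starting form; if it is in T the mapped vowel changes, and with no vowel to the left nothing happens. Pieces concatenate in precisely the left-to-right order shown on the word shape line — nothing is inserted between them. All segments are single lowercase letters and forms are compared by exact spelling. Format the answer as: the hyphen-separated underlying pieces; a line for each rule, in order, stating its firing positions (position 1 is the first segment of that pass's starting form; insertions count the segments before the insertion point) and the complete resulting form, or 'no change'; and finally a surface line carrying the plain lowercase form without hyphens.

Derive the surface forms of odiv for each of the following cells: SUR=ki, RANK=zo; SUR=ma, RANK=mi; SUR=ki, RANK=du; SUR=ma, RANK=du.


cell SUR=ki, RANK=zo:
underlying: odiv-eg-bop
1. o -> e, u -> i / F C0 _: fires at position(s) 8: odivegbep
2. f -> v, k -> g, p -> b / V _ V: no change
surface: odivegbep

cell SUR=ma, RANK=mi:
underlying: odiv-ufo-fem
1. o -> e, u -> i / F C0 _: fires at position(s) 5: odivifofem
2. f -> v, k -> g, p -> b / V _ V: fires at position(s) 6, 8: odivivovem
surface: odivivovem

cell SUR=ki, RANK=du:
underlying: odiv-ob-bop
1. o -> e, u -> i / F C0 _: fires at position(s) 5: odivebbop
2. f -> v, k -> g, p -> b / V _ V: no change
surface: odivebbop

cell SUR=ma, RANK=du:
underlying: odiv-ob-fem
1. o -> e, u -> i / F C0 _: fires at position(s) 5: odivebfem
2. f -> v, k -> g, p -> b / V _ V: no change
surface: odivebfem


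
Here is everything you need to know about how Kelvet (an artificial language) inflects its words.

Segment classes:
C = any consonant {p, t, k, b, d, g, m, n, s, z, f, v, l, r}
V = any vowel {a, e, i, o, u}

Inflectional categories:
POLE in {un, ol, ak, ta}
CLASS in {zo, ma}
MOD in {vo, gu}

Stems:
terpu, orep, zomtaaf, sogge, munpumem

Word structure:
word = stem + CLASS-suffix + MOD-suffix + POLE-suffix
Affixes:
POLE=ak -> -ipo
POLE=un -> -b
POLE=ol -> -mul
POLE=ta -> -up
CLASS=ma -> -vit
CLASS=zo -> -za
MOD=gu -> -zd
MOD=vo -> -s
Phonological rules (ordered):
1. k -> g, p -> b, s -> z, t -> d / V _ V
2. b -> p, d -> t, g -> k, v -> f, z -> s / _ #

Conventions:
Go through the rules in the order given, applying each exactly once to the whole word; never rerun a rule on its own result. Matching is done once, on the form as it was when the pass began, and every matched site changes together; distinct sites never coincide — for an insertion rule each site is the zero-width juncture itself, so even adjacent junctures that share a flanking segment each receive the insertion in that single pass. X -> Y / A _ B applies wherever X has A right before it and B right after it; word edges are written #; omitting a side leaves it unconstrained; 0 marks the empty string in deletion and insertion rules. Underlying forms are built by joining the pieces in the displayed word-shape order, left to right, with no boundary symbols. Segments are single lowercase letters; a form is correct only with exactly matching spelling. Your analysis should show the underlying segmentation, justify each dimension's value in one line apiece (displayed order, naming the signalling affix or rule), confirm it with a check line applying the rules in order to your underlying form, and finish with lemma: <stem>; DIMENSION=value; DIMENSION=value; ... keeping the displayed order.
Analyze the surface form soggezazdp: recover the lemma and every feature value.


underlying: sogge-za-zd-b
POLE=un - signalled by the affix -b
CLASS=zo - signalled by the affix -za
MOD=gu - signalled by the affix -zd
check: soggezazdb -> soggezazdb -> soggezazdp
lemma: sogge; POLE=un; CLASS=zo; MOD=gu


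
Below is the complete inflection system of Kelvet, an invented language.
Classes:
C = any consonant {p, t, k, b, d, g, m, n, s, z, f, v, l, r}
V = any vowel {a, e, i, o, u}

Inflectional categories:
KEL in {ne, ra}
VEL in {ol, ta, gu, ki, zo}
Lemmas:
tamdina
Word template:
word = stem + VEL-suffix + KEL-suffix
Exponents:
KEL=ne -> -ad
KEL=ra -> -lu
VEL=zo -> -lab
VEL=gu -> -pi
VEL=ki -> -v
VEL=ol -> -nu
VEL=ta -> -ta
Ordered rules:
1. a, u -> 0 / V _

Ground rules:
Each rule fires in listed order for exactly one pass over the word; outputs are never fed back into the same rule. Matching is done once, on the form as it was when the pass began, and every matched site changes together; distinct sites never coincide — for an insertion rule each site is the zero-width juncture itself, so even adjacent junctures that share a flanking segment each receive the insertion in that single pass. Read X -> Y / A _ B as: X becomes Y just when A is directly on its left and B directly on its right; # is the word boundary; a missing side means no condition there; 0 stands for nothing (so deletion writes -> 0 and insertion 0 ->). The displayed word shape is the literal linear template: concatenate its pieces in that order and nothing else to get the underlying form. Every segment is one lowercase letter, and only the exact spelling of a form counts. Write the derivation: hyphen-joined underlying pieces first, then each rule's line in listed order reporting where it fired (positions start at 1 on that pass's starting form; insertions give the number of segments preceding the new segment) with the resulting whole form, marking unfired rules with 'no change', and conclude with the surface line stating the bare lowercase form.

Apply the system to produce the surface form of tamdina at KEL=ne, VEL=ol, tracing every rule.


underlying: tamdina-nu-ad
1. a, u -> 0 / V _: fires at position(s) 10: tamdinanud
surface: tamdinanud


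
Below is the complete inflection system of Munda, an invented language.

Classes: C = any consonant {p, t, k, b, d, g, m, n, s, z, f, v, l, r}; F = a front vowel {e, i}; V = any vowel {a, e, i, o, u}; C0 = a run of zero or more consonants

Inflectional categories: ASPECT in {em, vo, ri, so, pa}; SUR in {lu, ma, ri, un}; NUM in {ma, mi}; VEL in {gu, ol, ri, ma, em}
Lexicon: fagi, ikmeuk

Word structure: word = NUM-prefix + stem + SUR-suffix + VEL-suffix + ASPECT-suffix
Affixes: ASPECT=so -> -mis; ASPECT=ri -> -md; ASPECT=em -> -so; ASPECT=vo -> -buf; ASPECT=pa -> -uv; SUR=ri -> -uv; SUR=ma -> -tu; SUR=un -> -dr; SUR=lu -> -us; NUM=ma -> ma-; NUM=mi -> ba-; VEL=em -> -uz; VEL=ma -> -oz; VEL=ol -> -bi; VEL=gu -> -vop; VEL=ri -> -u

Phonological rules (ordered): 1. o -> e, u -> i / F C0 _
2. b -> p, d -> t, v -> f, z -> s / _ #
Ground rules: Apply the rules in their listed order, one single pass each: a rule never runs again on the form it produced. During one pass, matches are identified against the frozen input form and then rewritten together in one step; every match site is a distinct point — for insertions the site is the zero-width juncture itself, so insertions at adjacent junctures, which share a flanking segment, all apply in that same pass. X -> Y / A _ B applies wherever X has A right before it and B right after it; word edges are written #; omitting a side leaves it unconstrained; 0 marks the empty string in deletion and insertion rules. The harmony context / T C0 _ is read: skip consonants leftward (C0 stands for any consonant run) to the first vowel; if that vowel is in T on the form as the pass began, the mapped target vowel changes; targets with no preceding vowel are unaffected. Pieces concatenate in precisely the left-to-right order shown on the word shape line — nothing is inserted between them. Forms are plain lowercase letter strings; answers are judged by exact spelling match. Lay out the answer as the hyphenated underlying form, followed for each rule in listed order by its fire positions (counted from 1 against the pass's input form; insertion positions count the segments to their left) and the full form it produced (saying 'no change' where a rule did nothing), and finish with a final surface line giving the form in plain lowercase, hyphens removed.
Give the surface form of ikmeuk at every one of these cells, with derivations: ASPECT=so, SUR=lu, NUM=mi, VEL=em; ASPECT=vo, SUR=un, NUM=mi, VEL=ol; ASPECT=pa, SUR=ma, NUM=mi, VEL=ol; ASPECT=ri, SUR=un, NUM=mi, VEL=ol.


cell ASPECT=so, SUR=lu, NUM=mi, VEL=em:
underlying: ba-ikmeuk-us-uz-mis
1. o -> e, u -> i / F C0 _: fires at position(s) 7: baikmeikusuzmis
2. b -> p, d -> t, v -> f, z -> s / _ #: no change
surface: baikmeikusuzmis

cell ASPECT=vo, SUR=un, NUM=mi, VEL=ol:
underlying: ba-ikmeuk-dr-bi-buf
1. o -> e, u -> i / F C0 _: fires at position(s) 7, 14: baikmeikdrbibif
2. b -> p, d -> t, v -> f, z -> s / _ #: no change
surface: baikmeikdrbibif

cell ASPECT=pa, SUR=ma, NUM=mi, VEL=ol:
underlying: ba-ikmeuk-tu-bi-uv
1. o -> e, u -> i / F C0 _: fires at position(s) 7, 13: baikmeiktubiiv
2. b -> p, d -> t, v -> f, z -> s / _ #: fires at position(s) 14: baikmeiktubiif
surface: baikmeiktubiif

cell ASPECT=ri, SUR=un, NUM=mi, VEL=ol:
underlying: ba-ikmeuk-dr-bi-md
1. o -> e, u -> i / F C0 _: fires at position(s) 7: baikmeikdrbimd
2. b -> p, d -> t, v -> f, z -> s / _ #: fires at position(s) 14: baikmeikdrbimt
surface: baikmeikdrbimt


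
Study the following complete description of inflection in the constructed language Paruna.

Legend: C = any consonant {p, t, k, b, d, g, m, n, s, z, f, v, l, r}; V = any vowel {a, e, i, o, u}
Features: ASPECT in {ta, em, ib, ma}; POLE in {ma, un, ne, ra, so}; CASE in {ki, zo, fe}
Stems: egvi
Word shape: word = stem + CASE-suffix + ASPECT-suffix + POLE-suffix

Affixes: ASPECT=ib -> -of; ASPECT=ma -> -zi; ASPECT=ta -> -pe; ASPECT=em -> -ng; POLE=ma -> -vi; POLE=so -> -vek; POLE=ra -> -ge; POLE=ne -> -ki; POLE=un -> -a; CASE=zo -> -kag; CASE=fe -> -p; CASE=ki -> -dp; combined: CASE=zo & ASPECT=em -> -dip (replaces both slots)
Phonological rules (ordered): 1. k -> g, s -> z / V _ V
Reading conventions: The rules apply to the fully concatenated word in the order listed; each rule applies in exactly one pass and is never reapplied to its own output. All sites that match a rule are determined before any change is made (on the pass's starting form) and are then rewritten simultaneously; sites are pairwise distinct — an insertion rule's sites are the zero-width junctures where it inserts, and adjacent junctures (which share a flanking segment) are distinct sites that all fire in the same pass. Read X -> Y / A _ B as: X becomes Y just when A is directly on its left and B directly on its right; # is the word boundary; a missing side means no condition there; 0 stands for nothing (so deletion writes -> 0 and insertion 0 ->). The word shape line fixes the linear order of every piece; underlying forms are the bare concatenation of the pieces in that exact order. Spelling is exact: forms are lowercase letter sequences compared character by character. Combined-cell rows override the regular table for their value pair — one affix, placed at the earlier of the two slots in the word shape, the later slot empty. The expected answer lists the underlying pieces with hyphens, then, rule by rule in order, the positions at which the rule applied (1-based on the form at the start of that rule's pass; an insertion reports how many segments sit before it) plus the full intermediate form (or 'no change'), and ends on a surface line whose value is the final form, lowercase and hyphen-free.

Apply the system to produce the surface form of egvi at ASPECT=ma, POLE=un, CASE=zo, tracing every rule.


underlying: egvi-kag-zi-a
1. k -> g, s -> z / V _ V: fires at position(s) 5: egvigagzia
surface: egvigagzia
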